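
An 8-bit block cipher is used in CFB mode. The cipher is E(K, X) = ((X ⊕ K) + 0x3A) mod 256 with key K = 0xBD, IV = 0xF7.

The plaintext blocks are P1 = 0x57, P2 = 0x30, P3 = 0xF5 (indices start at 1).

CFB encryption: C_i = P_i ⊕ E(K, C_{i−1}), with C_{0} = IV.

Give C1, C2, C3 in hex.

C1 = 0xD3, C2 = 0x98, C3 = 0xAA

C1: E(K, 0xF7) = 0x84; 0x57 ⊕ 0x84 = 0xD3.
C2: E(K, 0xD3) = 0xA8; 0x30 ⊕ 0xA8 = 0x98.
C3: E(K, 0x98) = 0x5F; 0xF5 ⊕ 0x5F = 0xAA.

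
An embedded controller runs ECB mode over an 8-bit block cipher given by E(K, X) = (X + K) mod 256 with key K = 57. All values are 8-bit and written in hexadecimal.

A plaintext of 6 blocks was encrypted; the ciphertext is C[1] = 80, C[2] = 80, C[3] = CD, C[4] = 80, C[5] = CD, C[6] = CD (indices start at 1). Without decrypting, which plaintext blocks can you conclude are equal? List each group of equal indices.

ECB encrypts each block independently with the same key, so equal ciphertext blocks imply equal plaintext blocks.
C[1] = C[2] = C[4] = 80, so P[1] = P[2] = P[4].
C[3] = C[5] = C[6] = CD, so P[3] = P[5] = P[6].

P[1] = P[2] = P[4]; P[3] = P[5] = P[6]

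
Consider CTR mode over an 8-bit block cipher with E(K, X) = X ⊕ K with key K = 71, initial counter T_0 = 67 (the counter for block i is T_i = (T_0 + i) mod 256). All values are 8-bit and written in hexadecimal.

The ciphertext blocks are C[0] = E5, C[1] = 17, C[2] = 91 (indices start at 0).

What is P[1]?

P[1] = 0E

CTR decryption: S_i = E(K, T_i) where T_i is the counter for block i; P_i = C_i ⊕ S_i.
P[1]: T = 68, S = E(K, T) = 19; 17 ⊕ 19 = 0E.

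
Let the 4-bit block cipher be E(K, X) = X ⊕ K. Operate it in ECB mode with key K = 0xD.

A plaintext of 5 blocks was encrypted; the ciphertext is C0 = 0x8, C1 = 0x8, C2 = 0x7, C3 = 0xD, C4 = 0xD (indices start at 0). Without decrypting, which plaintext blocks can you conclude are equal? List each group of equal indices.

ECB encrypts each block independently with the same key, so equal ciphertext blocks imply equal plaintext blocks.
C0 = C1 = 0x8, so P0 = P1.
C3 = C4 = 0xD, so P3 = P4.

P0 = P1; P3 = P4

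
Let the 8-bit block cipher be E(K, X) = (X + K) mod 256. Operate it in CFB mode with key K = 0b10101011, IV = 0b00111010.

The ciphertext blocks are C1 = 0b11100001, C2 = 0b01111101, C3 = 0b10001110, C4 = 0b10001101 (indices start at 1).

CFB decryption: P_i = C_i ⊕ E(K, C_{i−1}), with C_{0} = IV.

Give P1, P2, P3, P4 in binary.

P1: E(K, 0b00111010) = 0b11100101; 0b11100001 ⊕ 0b11100101 = 0b00000100.
P2: E(K, 0b11100001) = 0b10001100; 0b01111101 ⊕ 0b10001100 = 0b11110001.
P3: E(K, 0b01111101) = 0b00101000; 0b10001110 ⊕ 0b00101000 = 0b10100110.
P4: E(K, 0b10001110) = 0b00111001; 0b10001101 ⊕ 0b00111001 = 0b10110100.

P1 = 0b00000100, P2 = 0b11110001, P3 = 0b10100110, P4 = 0b10110100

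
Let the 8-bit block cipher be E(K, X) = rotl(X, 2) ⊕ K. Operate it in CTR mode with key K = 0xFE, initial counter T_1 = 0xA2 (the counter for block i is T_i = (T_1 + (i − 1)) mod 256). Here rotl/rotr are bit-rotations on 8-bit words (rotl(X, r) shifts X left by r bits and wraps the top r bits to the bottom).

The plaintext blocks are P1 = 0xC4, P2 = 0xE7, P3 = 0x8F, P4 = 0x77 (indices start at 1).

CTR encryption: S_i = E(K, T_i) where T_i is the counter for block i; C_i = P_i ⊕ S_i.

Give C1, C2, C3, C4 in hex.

C1: T = 0xA2, S = E(K, T) = 0x74; 0xC4 ⊕ 0x74 = 0xB0.
C2: T = 0xA3, S = E(K, T) = 0x70; 0xE7 ⊕ 0x70 = 0x97.
C3: T = 0xA4, S = E(K, T) = 0x6C; 0x8F ⊕ 0x6C = 0xE3.
C4: T = 0xA5, S = E(K, T) = 0x68; 0x77 ⊕ 0x68 = 0x1F.

C1 = 0xB0, C2 = 0x97, C3 = 0xE3, C4 = 0x1F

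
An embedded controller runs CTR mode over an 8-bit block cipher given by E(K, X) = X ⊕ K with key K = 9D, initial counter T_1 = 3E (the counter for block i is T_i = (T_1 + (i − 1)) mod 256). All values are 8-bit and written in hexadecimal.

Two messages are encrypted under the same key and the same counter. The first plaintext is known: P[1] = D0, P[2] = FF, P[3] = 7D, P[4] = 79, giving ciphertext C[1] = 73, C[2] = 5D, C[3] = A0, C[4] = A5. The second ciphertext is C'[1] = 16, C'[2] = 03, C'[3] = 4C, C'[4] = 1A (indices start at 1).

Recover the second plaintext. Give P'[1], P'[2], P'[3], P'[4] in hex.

P'[1] = B5, P'[2] = A1, P'[3] = 91, P'[4] = C6

In CTR with a reused counter, both messages share the same keystream S_i, so C_i ⊕ C'_i = P_i ⊕ P'_i and thus P'_i = P_i ⊕ C_i ⊕ C'_i.
P'[1]: D0 ⊕ 73 ⊕ 16 = B5.
P'[2]: FF ⊕ 5D ⊕ 03 = A1.
P'[3]: 7D ⊕ A0 ⊕ 4C = 91.
P'[4]: 79 ⊕ A5 ⊕ 1A = C6.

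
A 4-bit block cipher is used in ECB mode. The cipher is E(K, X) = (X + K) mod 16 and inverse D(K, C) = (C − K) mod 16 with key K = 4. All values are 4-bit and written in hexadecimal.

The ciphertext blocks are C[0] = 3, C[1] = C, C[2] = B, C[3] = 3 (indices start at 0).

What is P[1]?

P[1] = 8

ECB decryption: P_i = D(K, C_i).
P[1]: D(K, C) = 8.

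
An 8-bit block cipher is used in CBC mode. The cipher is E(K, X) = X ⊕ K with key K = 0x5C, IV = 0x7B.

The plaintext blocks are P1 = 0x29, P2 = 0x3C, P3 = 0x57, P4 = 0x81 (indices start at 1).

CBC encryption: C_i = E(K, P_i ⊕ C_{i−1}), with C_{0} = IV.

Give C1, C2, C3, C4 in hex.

C1: P1 ⊕ 0x7B = 0x52; E(K, 0x52) = 0x0E.
C2: P2 ⊕ 0x0E = 0x32; E(K, 0x32) = 0x6E.
C3: P3 ⊕ 0x6E = 0x39; E(K, 0x39) = 0x65.
C4: P4 ⊕ 0x65 = 0xE4; E(K, 0xE4) = 0xB8.

C1 = 0x0E, C2 = 0x6E, C3 = 0x65, C4 = 0xB8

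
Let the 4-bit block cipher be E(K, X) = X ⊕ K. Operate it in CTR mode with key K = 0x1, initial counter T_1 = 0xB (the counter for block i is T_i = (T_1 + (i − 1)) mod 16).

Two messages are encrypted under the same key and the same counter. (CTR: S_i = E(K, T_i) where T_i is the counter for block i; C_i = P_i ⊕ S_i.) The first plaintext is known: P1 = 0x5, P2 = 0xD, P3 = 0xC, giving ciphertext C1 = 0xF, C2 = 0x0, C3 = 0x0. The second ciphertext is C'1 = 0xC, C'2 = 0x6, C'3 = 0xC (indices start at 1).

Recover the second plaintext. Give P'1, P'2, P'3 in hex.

P'1 = 0x6, P'2 = 0xB, P'3 = 0x0

In CTR with a reused counter, both messages share the same keystream S_i, so C_i ⊕ C'_i = P_i ⊕ P'_i and thus P'_i = P_i ⊕ C_i ⊕ C'_i.
P'1: 0x5 ⊕ 0xF ⊕ 0xC = 0x6.
P'2: 0xD ⊕ 0x0 ⊕ 0x6 = 0xB.
P'3: 0xC ⊕ 0x0 ⊕ 0xC = 0x0.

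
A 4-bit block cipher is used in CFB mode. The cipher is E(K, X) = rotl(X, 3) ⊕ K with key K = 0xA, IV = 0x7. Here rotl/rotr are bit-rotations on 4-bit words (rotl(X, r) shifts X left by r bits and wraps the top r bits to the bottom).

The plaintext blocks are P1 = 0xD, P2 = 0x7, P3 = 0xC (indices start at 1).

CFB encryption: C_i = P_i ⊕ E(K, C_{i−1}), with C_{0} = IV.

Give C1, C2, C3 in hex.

C1 = 0xC, C2 = 0xB, C3 = 0xB

C1: E(K, 0x7) = 0x1; 0xD ⊕ 0x1 = 0xC.
C2: E(K, 0xC) = 0xC; 0x7 ⊕ 0xC = 0xB.
C3: E(K, 0xB) = 0x7; 0xC ⊕ 0x7 = 0xB.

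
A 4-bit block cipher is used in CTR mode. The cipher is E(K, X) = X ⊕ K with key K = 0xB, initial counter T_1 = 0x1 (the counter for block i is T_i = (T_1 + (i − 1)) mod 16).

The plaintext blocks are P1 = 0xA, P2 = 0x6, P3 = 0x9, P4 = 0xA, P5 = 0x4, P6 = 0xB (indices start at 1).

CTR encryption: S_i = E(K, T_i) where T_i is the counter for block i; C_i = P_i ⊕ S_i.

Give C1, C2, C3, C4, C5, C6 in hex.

C1: T = 0x1, S = E(K, T) = 0xA; 0xA ⊕ 0xA = 0x0.
C2: T = 0x2, S = E(K, T) = 0x9; 0x6 ⊕ 0x9 = 0xF.
C3: T = 0x3, S = E(K, T) = 0x8; 0x9 ⊕ 0x8 = 0x1.
C4: T = 0x4, S = E(K, T) = 0xF; 0xA ⊕ 0xF = 0x5.
C5: T = 0x5, S = E(K, T) = 0xE; 0x4 ⊕ 0xE = 0xA.
C6: T = 0x6, S = E(K, T) = 0xD; 0xB ⊕ 0xD = 0x6.

C1 = 0x0, C2 = 0xF, C3 = 0x1, C4 = 0x5, C5 = 0xA, C6 = 0x6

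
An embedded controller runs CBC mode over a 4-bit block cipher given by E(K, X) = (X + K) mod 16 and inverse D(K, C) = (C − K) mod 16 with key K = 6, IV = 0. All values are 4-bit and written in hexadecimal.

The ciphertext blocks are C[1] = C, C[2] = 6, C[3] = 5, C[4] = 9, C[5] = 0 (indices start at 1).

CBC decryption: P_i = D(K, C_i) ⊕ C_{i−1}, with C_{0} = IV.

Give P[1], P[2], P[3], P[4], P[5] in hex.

P[1] = 6, P[2] = C, P[3] = 9, P[4] = 6, P[5] = 3

P[1]: D(K, C) = 6; 6 ⊕ 0 = 6.
P[2]: D(K, 6) = 0; 0 ⊕ C = C.
P[3]: D(K, 5) = F; F ⊕ 6 = 9.
P[4]: D(K, 9) = 3; 3 ⊕ 5 = 6.
P[5]: D(K, 0) = A; A ⊕ 9 = 3.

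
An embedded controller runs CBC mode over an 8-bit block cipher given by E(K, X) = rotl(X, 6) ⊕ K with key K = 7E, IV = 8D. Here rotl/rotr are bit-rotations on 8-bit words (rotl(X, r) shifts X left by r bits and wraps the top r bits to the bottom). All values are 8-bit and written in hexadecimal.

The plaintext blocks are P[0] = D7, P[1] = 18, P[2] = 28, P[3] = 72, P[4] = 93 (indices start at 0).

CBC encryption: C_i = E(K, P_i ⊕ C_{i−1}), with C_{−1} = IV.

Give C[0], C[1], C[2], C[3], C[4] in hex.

C[0]: P[0] ⊕ 8D = 5A; E(K, 5A) = E8.
C[1]: P[1] ⊕ E8 = F0; E(K, F0) = 42.
C[2]: P[2] ⊕ 42 = 6A; E(K, 6A) = E4.
C[3]: P[3] ⊕ E4 = 96; E(K, 96) = DB.
C[4]: P[4] ⊕ DB = 48; E(K, 48) = 6C.

C[0] = E8, C[1] = 42, C[2] = E4, C[3] = DB, C[4] = 6C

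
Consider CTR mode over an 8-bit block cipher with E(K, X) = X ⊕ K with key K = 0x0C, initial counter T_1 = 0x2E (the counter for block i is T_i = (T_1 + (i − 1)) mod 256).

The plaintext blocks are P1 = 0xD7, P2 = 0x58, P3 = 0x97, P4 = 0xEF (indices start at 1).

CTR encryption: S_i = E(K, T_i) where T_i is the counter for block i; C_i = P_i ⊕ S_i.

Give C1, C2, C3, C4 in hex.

C1 = 0xF5, C2 = 0x7B, C3 = 0xAB, C4 = 0xD2

C1: T = 0x2E, S = E(K, T) = 0x22; 0xD7 ⊕ 0x22 = 0xF5.
C2: T = 0x2F, S = E(K, T) = 0x23; 0x58 ⊕ 0x23 = 0x7B.
C3: T = 0x30, S = E(K, T) = 0x3C; 0x97 ⊕ 0x3C = 0xAB.
C4: T = 0x31, S = E(K, T) = 0x3D; 0xEF ⊕ 0x3D = 0xD2.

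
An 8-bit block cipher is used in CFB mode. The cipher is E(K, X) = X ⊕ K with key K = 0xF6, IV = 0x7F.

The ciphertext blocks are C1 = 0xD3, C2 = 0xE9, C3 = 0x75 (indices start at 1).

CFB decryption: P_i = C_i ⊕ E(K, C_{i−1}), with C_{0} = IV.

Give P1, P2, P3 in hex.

P1: E(K, 0x7F) = 0x89; 0xD3 ⊕ 0x89 = 0x5A.
P2: E(K, 0xD3) = 0x25; 0xE9 ⊕ 0x25 = 0xCC.
P3: E(K, 0xE9) = 0x1F; 0x75 ⊕ 0x1F = 0x6A.

P1 = 0x5A, P2 = 0xCC, P3 = 0x6A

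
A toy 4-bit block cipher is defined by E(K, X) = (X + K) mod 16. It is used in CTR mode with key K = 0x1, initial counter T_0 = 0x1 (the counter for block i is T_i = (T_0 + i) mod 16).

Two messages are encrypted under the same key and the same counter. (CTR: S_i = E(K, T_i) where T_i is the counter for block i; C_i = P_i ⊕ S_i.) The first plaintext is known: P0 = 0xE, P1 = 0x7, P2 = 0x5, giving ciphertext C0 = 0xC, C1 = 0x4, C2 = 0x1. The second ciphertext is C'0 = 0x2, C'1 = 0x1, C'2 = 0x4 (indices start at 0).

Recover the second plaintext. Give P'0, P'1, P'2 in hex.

In CTR with a reused counter, both messages share the same keystream S_i, so C_i ⊕ C'_i = P_i ⊕ P'_i and thus P'_i = P_i ⊕ C_i ⊕ C'_i.
P'0: 0xE ⊕ 0xC ⊕ 0x2 = 0x0.
P'1: 0x7 ⊕ 0x4 ⊕ 0x1 = 0x2.
P'2: 0x5 ⊕ 0x1 ⊕ 0x4 = 0x0.

P'0 = 0x0, P'1 = 0x2, P'2 = 0x0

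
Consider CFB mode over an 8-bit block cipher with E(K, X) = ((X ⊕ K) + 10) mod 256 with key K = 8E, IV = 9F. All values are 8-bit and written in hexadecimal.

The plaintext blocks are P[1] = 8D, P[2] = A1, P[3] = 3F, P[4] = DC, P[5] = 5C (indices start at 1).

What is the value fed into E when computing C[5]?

70

CFB encryption: C_i = P_i ⊕ E(K, C_{i−1}), with C_{0} = IV.
C[1]: E(K, 9F) = 21; 8D ⊕ 21 = AC.
C[2]: E(K, AC) = 32; A1 ⊕ 32 = 93.
C[3]: E(K, 93) = 2D; 3F ⊕ 2D = 12.
C[4]: E(K, 12) = AC; DC ⊕ AC = 70.
C[5]: E(K, 70) = 0E; 5C ⊕ 0E = 52.
So the input to E for block [5] is 70.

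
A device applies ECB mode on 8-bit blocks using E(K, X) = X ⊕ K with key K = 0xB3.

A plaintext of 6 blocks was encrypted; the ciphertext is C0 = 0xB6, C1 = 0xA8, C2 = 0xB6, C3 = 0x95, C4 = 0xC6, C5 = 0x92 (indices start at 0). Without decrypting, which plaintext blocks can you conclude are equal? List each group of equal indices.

P0 = P2

ECB encrypts each block independently with the same key, so equal ciphertext blocks imply equal plaintext blocks.
C0 = C2 = 0xB6, so P0 = P2.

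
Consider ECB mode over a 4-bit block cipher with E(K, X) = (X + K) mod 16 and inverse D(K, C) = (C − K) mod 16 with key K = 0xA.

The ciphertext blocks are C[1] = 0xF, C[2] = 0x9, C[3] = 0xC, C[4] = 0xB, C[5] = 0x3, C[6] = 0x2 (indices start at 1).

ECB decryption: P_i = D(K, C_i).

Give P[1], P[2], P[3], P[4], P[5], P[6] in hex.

P[1]: D(K, 0xF) = 0x5.
P[2]: D(K, 0x9) = 0xF.
P[3]: D(K, 0xC) = 0x2.
P[4]: D(K, 0xB) = 0x1.
P[5]: D(K, 0x3) = 0x9.
P[6]: D(K, 0x2) = 0x8.

P[1] = 0x5, P[2] = 0xF, P[3] = 0x2, P[4] = 0x1, P[5] = 0x9, P[6] = 0x8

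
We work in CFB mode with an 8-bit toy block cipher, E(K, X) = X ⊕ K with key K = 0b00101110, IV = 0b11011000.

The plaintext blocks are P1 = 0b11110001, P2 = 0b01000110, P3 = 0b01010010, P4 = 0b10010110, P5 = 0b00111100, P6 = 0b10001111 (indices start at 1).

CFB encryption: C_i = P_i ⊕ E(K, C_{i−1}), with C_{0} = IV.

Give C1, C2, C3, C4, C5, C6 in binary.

C1: E(K, 0b11011000) = 0b11110110; 0b11110001 ⊕ 0b11110110 = 0b00000111.
C2: E(K, 0b00000111) = 0b00101001; 0b01000110 ⊕ 0b00101001 = 0b01101111.
C3: E(K, 0b01101111) = 0b01000001; 0b01010010 ⊕ 0b01000001 = 0b00010011.
C4: E(K, 0b00010011) = 0b00111101; 0b10010110 ⊕ 0b00111101 = 0b10101011.
C5: E(K, 0b10101011) = 0b10000101; 0b00111100 ⊕ 0b10000101 = 0b10111001.
C6: E(K, 0b10111001) = 0b10010111; 0b10001111 ⊕ 0b10010111 = 0b00011000.

C1 = 0b00000111, C2 = 0b01101111, C3 = 0b00010011, C4 = 0b10101011, C5 = 0b10111001, C6 = 0b00011000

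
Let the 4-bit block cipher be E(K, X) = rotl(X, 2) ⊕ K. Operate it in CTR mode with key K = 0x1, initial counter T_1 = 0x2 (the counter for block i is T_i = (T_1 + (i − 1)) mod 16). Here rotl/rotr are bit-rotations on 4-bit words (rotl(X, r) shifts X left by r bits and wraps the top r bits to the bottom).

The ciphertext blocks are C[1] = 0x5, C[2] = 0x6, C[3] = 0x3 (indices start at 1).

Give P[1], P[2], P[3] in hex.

CTR decryption: S_i = E(K, T_i) where T_i is the counter for block i; P_i = C_i ⊕ S_i.
P[1]: T = 0x2, S = E(K, T) = 0x9; 0x5 ⊕ 0x9 = 0xC.
P[2]: T = 0x3, S = E(K, T) = 0xD; 0x6 ⊕ 0xD = 0xB.
P[3]: T = 0x4, S = E(K, T) = 0x0; 0x3 ⊕ 0x0 = 0x3.

P[1] = 0xC, P[2] = 0xB, P[3] = 0x3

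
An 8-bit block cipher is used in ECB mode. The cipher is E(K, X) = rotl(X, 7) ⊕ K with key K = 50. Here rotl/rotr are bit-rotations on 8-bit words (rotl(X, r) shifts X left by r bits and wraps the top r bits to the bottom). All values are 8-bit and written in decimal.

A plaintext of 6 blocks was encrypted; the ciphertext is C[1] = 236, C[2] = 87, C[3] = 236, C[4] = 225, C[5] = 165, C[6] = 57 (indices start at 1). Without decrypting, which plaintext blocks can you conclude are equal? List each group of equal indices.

P[1] = P[3]

ECB encrypts each block independently with the same key, so equal ciphertext blocks imply equal plaintext blocks.
C[1] = C[3] = 236, so P[1] = P[3].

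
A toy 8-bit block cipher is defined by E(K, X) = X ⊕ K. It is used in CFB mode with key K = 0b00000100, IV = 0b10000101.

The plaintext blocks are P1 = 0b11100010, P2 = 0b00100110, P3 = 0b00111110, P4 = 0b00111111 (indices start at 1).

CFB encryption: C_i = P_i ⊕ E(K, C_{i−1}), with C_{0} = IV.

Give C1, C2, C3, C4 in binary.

C1: E(K, 0b10000101) = 0b10000001; 0b11100010 ⊕ 0b10000001 = 0b01100011.
C2: E(K, 0b01100011) = 0b01100111; 0b00100110 ⊕ 0b01100111 = 0b01000001.
C3: E(K, 0b01000001) = 0b01000101; 0b00111110 ⊕ 0b01000101 = 0b01111011.
C4: E(K, 0b01111011) = 0b01111111; 0b00111111 ⊕ 0b01111111 = 0b01000000.

C1 = 0b01100011, C2 = 0b01000001, C3 = 0b01111011, C4 = 0b01000000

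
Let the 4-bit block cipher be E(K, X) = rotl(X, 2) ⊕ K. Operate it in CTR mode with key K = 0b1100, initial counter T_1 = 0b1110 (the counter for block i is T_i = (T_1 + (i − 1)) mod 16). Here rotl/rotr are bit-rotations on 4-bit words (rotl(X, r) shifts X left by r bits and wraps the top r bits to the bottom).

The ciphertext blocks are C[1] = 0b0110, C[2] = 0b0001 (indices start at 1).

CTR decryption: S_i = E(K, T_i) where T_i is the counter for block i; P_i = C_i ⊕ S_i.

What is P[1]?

P[1] = 0b0001

P[1]: T = 0b1110, S = E(K, T) = 0b0111; 0b0110 ⊕ 0b0111 = 0b0001.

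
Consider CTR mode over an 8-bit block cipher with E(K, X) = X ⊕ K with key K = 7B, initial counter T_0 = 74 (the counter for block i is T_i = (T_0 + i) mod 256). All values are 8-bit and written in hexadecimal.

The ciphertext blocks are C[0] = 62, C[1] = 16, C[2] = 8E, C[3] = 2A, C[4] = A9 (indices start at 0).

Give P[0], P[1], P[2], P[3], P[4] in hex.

P[0] = 6D, P[1] = 18, P[2] = 83, P[3] = 26, P[4] = AA

CTR decryption: S_i = E(K, T_i) where T_i is the counter for block i; P_i = C_i ⊕ S_i.
P[0]: T = 74, S = E(K, T) = 0F; 62 ⊕ 0F = 6D.
P[1]: T = 75, S = E(K, T) = 0E; 16 ⊕ 0E = 18.
P[2]: T = 76, S = E(K, T) = 0D; 8E ⊕ 0D = 83.
P[3]: T = 77, S = E(K, T) = 0C; 2A ⊕ 0C = 26.
P[4]: T = 78, S = E(K, T) = 03; A9 ⊕ 03 = AA.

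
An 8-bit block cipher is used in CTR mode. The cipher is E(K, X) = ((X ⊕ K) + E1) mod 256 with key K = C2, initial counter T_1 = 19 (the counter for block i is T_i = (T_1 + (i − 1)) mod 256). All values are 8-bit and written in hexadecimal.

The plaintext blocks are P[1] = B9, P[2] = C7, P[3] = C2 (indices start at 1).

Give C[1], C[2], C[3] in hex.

CTR encryption: S_i = E(K, T_i) where T_i is the counter for block i; C_i = P_i ⊕ S_i.
C[1]: T = 19, S = E(K, T) = BC; B9 ⊕ BC = 05.
C[2]: T = 1A, S = E(K, T) = B9; C7 ⊕ B9 = 7E.
C[3]: T = 1B, S = E(K, T) = BA; C2 ⊕ BA = 78.

C[1] = 05, C[2] = 7E, C[3] = 78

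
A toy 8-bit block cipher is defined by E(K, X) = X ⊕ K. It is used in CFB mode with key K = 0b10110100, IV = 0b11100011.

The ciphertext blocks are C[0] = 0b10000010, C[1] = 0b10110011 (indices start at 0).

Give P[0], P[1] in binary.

CFB decryption: P_i = C_i ⊕ E(K, C_{i−1}), with C_{−1} = IV.
P[0]: E(K, 0b11100011) = 0b01010111; 0b10000010 ⊕ 0b01010111 = 0b11010101.
P[1]: E(K, 0b10000010) = 0b00110110; 0b10110011 ⊕ 0b00110110 = 0b10000101.

P[0] = 0b11010101, P[1] = 0b10000101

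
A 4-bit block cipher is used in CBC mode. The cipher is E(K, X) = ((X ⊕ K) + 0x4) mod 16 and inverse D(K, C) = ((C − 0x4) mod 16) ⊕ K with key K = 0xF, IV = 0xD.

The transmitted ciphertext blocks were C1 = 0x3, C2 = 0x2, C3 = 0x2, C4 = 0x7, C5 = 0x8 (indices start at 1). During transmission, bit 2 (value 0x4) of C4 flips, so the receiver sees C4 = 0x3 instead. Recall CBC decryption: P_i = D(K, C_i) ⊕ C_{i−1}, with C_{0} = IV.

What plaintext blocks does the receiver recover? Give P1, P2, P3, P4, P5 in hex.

P1 = 0xD, P2 = 0x2, P3 = 0x3, P4 = 0x2, P5 = 0x8

Only C4 changed, to 0x3. In CBC, a change in C_i garbles P_i and flips the same bit in P_{i+1}. Decrypting the received ciphertext:
P1: D(K, 0x3) = 0x0; 0x0 ⊕ 0xD = 0xD.
P2: D(K, 0x2) = 0x1; 0x1 ⊕ 0x3 = 0x2.
P3: D(K, 0x2) = 0x1; 0x1 ⊕ 0x2 = 0x3.
P4: D(K, 0x3) = 0x0; 0x0 ⊕ 0x2 = 0x2.
P5: D(K, 0x8) = 0xB; 0xB ⊕ 0x3 = 0x8.
Blocks that differ from the original plaintext: P4, P5.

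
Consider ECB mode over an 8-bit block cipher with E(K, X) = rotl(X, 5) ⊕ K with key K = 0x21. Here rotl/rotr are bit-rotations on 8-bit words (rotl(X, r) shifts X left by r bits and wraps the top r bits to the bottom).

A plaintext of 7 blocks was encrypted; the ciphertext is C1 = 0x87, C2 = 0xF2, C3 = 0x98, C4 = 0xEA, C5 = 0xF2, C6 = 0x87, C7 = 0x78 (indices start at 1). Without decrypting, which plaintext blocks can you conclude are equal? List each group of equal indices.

P1 = P6; P2 = P5

ECB encrypts each block independently with the same key, so equal ciphertext blocks imply equal plaintext blocks.
C1 = C6 = 0x87, so P1 = P6.
C2 = C5 = 0xF2, so P2 = P5.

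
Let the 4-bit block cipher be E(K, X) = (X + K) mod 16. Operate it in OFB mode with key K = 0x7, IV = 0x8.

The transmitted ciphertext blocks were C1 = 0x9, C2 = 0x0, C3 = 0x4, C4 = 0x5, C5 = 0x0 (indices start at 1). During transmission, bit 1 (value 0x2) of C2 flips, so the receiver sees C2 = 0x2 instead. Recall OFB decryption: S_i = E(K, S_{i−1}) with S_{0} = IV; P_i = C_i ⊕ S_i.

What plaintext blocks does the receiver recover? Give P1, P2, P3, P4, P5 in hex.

Only C2 changed, to 0x2. In OFB, a change in C_i flips the same bit in P_i only; the keystream is unaffected. Decrypting the received ciphertext:
P1: S = E(K, 0x8) = 0xF; 0x9 ⊕ 0xF = 0x6.
P2: S = E(K, 0xF) = 0x6; 0x2 ⊕ 0x6 = 0x4.
P3: S = E(K, 0x6) = 0xD; 0x4 ⊕ 0xD = 0x9.
P4: S = E(K, 0xD) = 0x4; 0x5 ⊕ 0x4 = 0x1.
P5: S = E(K, 0x4) = 0xB; 0x0 ⊕ 0xB = 0xB.
Blocks that differ from the original plaintext: P2.

P1 = 0x6, P2 = 0x4, P3 = 0x9, P4 = 0x1, P5 = 0xB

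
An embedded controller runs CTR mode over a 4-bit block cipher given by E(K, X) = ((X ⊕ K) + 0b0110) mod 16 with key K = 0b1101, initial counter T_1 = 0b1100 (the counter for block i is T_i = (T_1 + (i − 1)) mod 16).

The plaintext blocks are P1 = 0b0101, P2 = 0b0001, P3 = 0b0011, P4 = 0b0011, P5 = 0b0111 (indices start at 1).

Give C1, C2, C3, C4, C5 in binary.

CTR encryption: S_i = E(K, T_i) where T_i is the counter for block i; C_i = P_i ⊕ S_i.
C1: T = 0b1100, S = E(K, T) = 0b0111; 0b0101 ⊕ 0b0111 = 0b0010.
C2: T = 0b1101, S = E(K, T) = 0b0110; 0b0001 ⊕ 0b0110 = 0b0111.
C3: T = 0b1110, S = E(K, T) = 0b1001; 0b0011 ⊕ 0b1001 = 0b1010.
C4: T = 0b1111, S = E(K, T) = 0b1000; 0b0011 ⊕ 0b1000 = 0b1011.
C5: T = 0b0000, S = E(K, T) = 0b0011; 0b0111 ⊕ 0b0011 = 0b0100.

C1 = 0b0010, C2 = 0b0111, C3 = 0b1010, C4 = 0b1011, C5 = 0b0100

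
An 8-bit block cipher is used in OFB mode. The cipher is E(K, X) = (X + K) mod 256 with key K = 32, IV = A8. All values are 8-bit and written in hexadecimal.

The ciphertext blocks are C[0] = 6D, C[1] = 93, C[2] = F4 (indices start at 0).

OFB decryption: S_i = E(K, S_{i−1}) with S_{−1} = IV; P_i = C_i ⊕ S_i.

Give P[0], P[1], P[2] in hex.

P[0] = B7, P[1] = 9F, P[2] = CA

P[0]: S = E(K, A8) = DA; 6D ⊕ DA = B7.
P[1]: S = E(K, DA) = 0C; 93 ⊕ 0C = 9F.
P[2]: S = E(K, 0C) = 3E; F4 ⊕ 3E = CA.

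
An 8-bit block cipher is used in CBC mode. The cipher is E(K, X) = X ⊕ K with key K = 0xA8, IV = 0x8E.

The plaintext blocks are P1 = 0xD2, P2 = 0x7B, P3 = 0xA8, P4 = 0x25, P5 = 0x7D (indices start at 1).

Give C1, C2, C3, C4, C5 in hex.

C1 = 0xF4, C2 = 0x27, C3 = 0x27, C4 = 0xAA, C5 = 0x7F

CBC encryption: C_i = E(K, P_i ⊕ C_{i−1}), with C_{0} = IV.
C1: P1 ⊕ 0x8E = 0x5C; E(K, 0x5C) = 0xF4.
C2: P2 ⊕ 0xF4 = 0x8F; E(K, 0x8F) = 0x27.
C3: P3 ⊕ 0x27 = 0x8F; E(K, 0x8F) = 0x27.
C4: P4 ⊕ 0x27 = 0x02; E(K, 0x02) = 0xAA.
C5: P5 ⊕ 0xAA = 0xD7; E(K, 0xD7) = 0x7F.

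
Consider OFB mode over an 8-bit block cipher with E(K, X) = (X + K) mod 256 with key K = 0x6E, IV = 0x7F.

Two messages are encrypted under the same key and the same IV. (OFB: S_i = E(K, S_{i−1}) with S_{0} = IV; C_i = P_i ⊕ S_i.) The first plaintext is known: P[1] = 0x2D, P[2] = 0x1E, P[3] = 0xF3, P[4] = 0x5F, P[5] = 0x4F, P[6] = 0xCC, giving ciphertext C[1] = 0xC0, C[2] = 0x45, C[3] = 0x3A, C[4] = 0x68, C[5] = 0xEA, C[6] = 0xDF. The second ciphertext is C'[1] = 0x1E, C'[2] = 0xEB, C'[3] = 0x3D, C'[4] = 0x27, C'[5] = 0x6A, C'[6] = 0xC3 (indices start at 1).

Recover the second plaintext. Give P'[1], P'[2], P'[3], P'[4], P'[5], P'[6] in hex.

In OFB with a reused IV, both messages share the same keystream S_i, so C_i ⊕ C'_i = P_i ⊕ P'_i and thus P'_i = P_i ⊕ C_i ⊕ C'_i.
P'[1]: 0x2D ⊕ 0xC0 ⊕ 0x1E = 0xF3.
P'[2]: 0x1E ⊕ 0x45 ⊕ 0xEB = 0xB0.
P'[3]: 0xF3 ⊕ 0x3A ⊕ 0x3D = 0xF4.
P'[4]: 0x5F ⊕ 0x68 ⊕ 0x27 = 0x10.
P'[5]: 0x4F ⊕ 0xEA ⊕ 0x6A = 0xCF.
P'[6]: 0xCC ⊕ 0xDF ⊕ 0xC3 = 0xD0.

P'[1] = 0xF3, P'[2] = 0xB0, P'[3] = 0xF4, P'[4] = 0x10, P'[5] = 0xCF, P'[6] = 0xD0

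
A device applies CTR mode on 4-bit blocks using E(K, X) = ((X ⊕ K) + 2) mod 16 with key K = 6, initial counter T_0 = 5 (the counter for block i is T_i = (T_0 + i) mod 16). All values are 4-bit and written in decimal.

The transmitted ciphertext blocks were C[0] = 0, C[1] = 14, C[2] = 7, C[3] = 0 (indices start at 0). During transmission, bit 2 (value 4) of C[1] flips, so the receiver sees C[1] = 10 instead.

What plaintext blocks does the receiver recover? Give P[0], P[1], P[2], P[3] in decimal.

CTR decryption: S_i = E(K, T_i) where T_i is the counter for block i; P_i = C_i ⊕ S_i.
Only C[1] changed, to 10. In CTR, a change in C_i flips the same bit in P_i only; the keystream is unaffected. Decrypting the received ciphertext:
P[0]: T = 5, S = E(K, T) = 5; 0 ⊕ 5 = 5.
P[1]: T = 6, S = E(K, T) = 2; 10 ⊕ 2 = 8.
P[2]: T = 7, S = E(K, T) = 3; 7 ⊕ 3 = 4.
P[3]: T = 8, S = E(K, T) = 0; 0 ⊕ 0 = 0.
Blocks that differ from the original plaintext: P[1].

P[0] = 5, P[1] = 8, P[2] = 4, P[3] = 0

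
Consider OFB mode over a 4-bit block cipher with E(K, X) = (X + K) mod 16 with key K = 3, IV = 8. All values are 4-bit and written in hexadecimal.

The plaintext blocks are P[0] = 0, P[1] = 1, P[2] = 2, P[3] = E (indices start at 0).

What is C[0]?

C[0] = B

OFB encryption: S_i = E(K, S_{i−1}) with S_{−1} = IV; C_i = P_i ⊕ S_i.
C[0]: S = E(K, 8) = B; 0 ⊕ B = B.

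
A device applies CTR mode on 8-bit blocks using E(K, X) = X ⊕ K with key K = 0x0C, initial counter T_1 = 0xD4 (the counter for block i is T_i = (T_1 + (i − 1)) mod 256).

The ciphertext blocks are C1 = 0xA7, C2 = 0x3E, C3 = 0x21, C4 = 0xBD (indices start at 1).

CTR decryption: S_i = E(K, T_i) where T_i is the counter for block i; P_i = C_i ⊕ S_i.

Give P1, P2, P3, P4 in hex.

P1 = 0x7F, P2 = 0xE7, P3 = 0xFB, P4 = 0x66

P1: T = 0xD4, S = E(K, T) = 0xD8; 0xA7 ⊕ 0xD8 = 0x7F.
P2: T = 0xD5, S = E(K, T) = 0xD9; 0x3E ⊕ 0xD9 = 0xE7.
P3: T = 0xD6, S = E(K, T) = 0xDA; 0x21 ⊕ 0xDA = 0xFB.
P4: T = 0xD7, S = E(K, T) = 0xDB; 0xBD ⊕ 0xDB = 0x66.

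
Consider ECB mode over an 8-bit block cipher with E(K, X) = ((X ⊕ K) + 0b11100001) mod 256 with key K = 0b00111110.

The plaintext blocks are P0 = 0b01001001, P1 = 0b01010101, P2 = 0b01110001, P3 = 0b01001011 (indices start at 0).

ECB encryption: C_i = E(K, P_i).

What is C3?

C3: E(K, 0b01001011) = 0b01010110.

C3 = 0b01010110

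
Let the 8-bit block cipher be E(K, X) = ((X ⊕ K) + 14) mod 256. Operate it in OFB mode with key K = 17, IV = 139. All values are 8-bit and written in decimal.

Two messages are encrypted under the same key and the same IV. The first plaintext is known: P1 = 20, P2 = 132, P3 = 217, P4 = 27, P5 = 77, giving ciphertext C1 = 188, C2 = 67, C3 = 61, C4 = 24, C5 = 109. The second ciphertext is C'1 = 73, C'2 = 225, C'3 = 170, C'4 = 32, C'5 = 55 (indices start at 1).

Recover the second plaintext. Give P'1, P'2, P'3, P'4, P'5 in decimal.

In OFB with a reused IV, both messages share the same keystream S_i, so C_i ⊕ C'_i = P_i ⊕ P'_i and thus P'_i = P_i ⊕ C_i ⊕ C'_i.
P'1: 20 ⊕ 188 ⊕ 73 = 225.
P'2: 132 ⊕ 67 ⊕ 225 = 38.
P'3: 217 ⊕ 61 ⊕ 170 = 78.
P'4: 27 ⊕ 24 ⊕ 32 = 35.
P'5: 77 ⊕ 109 ⊕ 55 = 23.

P'1 = 225, P'2 = 38, P'3 = 78, P'4 = 35, P'5 = 23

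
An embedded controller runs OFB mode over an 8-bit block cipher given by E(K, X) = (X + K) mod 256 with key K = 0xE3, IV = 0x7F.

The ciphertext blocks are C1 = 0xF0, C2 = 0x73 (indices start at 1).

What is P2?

OFB decryption: S_i = E(K, S_{i−1}) with S_{0} = IV; P_i = C_i ⊕ S_i.
P1: S = E(K, 0x7F) = 0x62; 0xF0 ⊕ 0x62 = 0x92.
P2: S = E(K, 0x62) = 0x45; 0x73 ⊕ 0x45 = 0x36.

P2 = 0x36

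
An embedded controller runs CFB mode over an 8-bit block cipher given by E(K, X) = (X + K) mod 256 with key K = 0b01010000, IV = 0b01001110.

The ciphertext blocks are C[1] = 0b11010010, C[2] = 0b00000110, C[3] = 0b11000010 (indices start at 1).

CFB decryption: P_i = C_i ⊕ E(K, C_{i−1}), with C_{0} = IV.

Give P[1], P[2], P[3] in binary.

P[1]: E(K, 0b01001110) = 0b10011110; 0b11010010 ⊕ 0b10011110 = 0b01001100.
P[2]: E(K, 0b11010010) = 0b00100010; 0b00000110 ⊕ 0b00100010 = 0b00100100.
P[3]: E(K, 0b00000110) = 0b01010110; 0b11000010 ⊕ 0b01010110 = 0b10010100.

P[1] = 0b01001100, P[2] = 0b00100100, P[3] = 0b10010100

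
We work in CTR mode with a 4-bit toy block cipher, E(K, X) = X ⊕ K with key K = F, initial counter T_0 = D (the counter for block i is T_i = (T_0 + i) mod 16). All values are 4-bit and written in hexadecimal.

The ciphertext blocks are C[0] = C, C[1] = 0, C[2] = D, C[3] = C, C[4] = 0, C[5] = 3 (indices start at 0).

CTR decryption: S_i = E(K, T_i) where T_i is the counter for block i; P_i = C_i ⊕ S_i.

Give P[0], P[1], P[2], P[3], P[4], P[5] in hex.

P[0]: T = D, S = E(K, T) = 2; C ⊕ 2 = E.
P[1]: T = E, S = E(K, T) = 1; 0 ⊕ 1 = 1.
P[2]: T = F, S = E(K, T) = 0; D ⊕ 0 = D.
P[3]: T = 0, S = E(K, T) = F; C ⊕ F = 3.
P[4]: T = 1, S = E(K, T) = E; 0 ⊕ E = E.
P[5]: T = 2, S = E(K, T) = D; 3 ⊕ D = E.

P[0] = E, P[1] = 1, P[2] = D, P[3] = 3, P[4] = E, P[5] = E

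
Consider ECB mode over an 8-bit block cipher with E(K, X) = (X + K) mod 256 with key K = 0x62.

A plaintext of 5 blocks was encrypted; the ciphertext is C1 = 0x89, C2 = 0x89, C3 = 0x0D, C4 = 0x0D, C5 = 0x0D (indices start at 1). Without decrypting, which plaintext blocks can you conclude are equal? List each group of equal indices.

P1 = P2; P3 = P4 = P5

ECB encrypts each block independently with the same key, so equal ciphertext blocks imply equal plaintext blocks.
C1 = C2 = 0x89, so P1 = P2.
C3 = C4 = C5 = 0x0D, so P3 = P4 = P5.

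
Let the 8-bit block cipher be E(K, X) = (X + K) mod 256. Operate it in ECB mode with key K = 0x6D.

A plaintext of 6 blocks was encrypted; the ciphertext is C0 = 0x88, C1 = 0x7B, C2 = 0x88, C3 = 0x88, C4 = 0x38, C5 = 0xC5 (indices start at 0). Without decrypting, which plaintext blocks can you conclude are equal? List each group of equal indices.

ECB encrypts each block independently with the same key, so equal ciphertext blocks imply equal plaintext blocks.
C0 = C2 = C3 = 0x88, so P0 = P2 = P3.

P0 = P2 = P3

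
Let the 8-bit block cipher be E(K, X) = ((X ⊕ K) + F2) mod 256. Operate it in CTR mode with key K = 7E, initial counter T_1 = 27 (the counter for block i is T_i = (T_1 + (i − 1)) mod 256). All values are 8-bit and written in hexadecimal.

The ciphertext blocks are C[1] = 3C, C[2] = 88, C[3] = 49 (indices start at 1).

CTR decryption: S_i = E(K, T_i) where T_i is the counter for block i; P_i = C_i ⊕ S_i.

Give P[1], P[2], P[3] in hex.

P[1] = 77, P[2] = C0, P[3] = 00

P[1]: T = 27, S = E(K, T) = 4B; 3C ⊕ 4B = 77.
P[2]: T = 28, S = E(K, T) = 48; 88 ⊕ 48 = C0.
P[3]: T = 29, S = E(K, T) = 49; 49 ⊕ 49 = 00.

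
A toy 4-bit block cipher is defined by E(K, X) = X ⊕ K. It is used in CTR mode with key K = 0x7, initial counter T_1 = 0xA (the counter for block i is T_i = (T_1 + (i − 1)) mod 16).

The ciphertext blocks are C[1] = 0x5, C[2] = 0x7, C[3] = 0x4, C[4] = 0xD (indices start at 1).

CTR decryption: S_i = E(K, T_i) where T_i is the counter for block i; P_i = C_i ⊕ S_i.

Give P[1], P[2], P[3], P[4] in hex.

P[1] = 0x8, P[2] = 0xB, P[3] = 0xF, P[4] = 0x7

P[1]: T = 0xA, S = E(K, T) = 0xD; 0x5 ⊕ 0xD = 0x8.
P[2]: T = 0xB, S = E(K, T) = 0xC; 0x7 ⊕ 0xC = 0xB.
P[3]: T = 0xC, S = E(K, T) = 0xB; 0x4 ⊕ 0xB = 0xF.
P[4]: T = 0xD, S = E(K, T) = 0xA; 0xD ⊕ 0xA = 0x7.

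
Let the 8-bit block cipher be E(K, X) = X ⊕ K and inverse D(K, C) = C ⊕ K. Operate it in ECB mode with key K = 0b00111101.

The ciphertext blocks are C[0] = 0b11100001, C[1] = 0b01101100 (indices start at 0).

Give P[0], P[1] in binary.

ECB decryption: P_i = D(K, C_i).
P[0]: D(K, 0b11100001) = 0b11011100.
P[1]: D(K, 0b01101100) = 0b01010001.

P[0] = 0b11011100, P[1] = 0b01010001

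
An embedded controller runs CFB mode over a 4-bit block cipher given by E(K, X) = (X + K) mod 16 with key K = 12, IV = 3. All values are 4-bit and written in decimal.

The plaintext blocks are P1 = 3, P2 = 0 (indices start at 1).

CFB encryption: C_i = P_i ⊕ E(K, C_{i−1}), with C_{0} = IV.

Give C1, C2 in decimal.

C1: E(K, 3) = 15; 3 ⊕ 15 = 12.
C2: E(K, 12) = 8; 0 ⊕ 8 = 8.

C1 = 12, C2 = 8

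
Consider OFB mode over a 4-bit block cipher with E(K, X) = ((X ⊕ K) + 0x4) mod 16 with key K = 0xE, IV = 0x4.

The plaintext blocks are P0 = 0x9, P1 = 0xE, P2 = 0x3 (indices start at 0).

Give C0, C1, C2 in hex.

OFB encryption: S_i = E(K, S_{i−1}) with S_{−1} = IV; C_i = P_i ⊕ S_i.
C0: S = E(K, 0x4) = 0xE; 0x9 ⊕ 0xE = 0x7.
C1: S = E(K, 0xE) = 0x4; 0xE ⊕ 0x4 = 0xA.
C2: S = E(K, 0x4) = 0xE; 0x3 ⊕ 0xE = 0xD.

C0 = 0x7, C1 = 0xA, C2 = 0xD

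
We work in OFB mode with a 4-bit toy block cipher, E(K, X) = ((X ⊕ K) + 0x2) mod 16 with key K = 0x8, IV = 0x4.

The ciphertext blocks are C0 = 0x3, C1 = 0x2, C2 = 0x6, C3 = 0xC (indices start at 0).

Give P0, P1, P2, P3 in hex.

OFB decryption: S_i = E(K, S_{i−1}) with S_{−1} = IV; P_i = C_i ⊕ S_i.
P0: S = E(K, 0x4) = 0xE; 0x3 ⊕ 0xE = 0xD.
P1: S = E(K, 0xE) = 0x8; 0x2 ⊕ 0x8 = 0xA.
P2: S = E(K, 0x8) = 0x2; 0x6 ⊕ 0x2 = 0x4.
P3: S = E(K, 0x2) = 0xC; 0xC ⊕ 0xC = 0x0.

P0 = 0xD, P1 = 0xA, P2 = 0x4, P3 = 0x0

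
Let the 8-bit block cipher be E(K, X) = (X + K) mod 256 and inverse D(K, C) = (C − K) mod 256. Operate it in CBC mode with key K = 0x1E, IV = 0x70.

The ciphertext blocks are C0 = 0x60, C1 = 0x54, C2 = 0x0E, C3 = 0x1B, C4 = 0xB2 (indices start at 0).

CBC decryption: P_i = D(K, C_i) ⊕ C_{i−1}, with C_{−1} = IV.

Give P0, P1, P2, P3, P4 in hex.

P0 = 0x32, P1 = 0x56, P2 = 0xA4, P3 = 0xF3, P4 = 0x8F

P0: D(K, 0x60) = 0x42; 0x42 ⊕ 0x70 = 0x32.
P1: D(K, 0x54) = 0x36; 0x36 ⊕ 0x60 = 0x56.
P2: D(K, 0x0E) = 0xF0; 0xF0 ⊕ 0x54 = 0xA4.
P3: D(K, 0x1B) = 0xFD; 0xFD ⊕ 0x0E = 0xF3.
P4: D(K, 0xB2) = 0x94; 0x94 ⊕ 0x1B = 0x8F.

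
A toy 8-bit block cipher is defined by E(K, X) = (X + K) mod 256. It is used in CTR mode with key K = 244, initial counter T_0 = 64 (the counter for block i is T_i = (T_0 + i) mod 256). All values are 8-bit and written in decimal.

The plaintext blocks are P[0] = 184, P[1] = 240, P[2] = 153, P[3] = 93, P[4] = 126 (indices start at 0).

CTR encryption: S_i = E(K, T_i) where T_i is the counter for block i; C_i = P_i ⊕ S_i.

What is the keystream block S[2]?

54

C[0]: T = 64, S = E(K, T) = 52; 184 ⊕ 52 = 140.
C[1]: T = 65, S = E(K, T) = 53; 240 ⊕ 53 = 197.
C[2]: T = 66, S = E(K, T) = 54; 153 ⊕ 54 = 175.
So S[2] = 54.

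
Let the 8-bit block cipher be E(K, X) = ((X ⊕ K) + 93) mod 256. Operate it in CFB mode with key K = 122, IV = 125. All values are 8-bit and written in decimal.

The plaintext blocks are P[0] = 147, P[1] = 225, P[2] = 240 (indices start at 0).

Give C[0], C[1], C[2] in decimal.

CFB encryption: C_i = P_i ⊕ E(K, C_{i−1}), with C_{−1} = IV.
C[0]: E(K, 125) = 100; 147 ⊕ 100 = 247.
C[1]: E(K, 247) = 234; 225 ⊕ 234 = 11.
C[2]: E(K, 11) = 206; 240 ⊕ 206 = 62.

C[0] = 247, C[1] = 11, C[2] = 62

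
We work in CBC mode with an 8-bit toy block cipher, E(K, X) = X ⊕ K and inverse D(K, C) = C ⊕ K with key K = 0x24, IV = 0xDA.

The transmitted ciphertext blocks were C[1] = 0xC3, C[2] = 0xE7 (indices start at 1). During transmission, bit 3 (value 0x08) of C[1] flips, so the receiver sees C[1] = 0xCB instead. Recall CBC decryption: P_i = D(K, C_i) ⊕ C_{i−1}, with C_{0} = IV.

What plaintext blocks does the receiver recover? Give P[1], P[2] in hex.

P[1] = 0x35, P[2] = 0x08

Only C[1] changed, to 0xCB. In CBC, a change in C_i garbles P_i and flips the same bit in P_{i+1}. Decrypting the received ciphertext:
P[1]: D(K, 0xCB) = 0xEF; 0xEF ⊕ 0xDA = 0x35.
P[2]: D(K, 0xE7) = 0xC3; 0xC3 ⊕ 0xCB = 0x08.
Blocks that differ from the original plaintext: P[1], P[2].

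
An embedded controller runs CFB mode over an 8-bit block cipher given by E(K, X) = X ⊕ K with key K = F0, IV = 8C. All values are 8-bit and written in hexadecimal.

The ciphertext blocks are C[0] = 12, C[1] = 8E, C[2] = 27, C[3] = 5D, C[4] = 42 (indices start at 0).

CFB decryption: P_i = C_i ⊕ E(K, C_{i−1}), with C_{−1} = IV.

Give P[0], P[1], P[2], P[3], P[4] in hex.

P[0] = 6E, P[1] = 6C, P[2] = 59, P[3] = 8A, P[4] = EF

P[0]: E(K, 8C) = 7C; 12 ⊕ 7C = 6E.
P[1]: E(K, 12) = E2; 8E ⊕ E2 = 6C.
P[2]: E(K, 8E) = 7E; 27 ⊕ 7E = 59.
P[3]: E(K, 27) = D7; 5D ⊕ D7 = 8A.
P[4]: E(K, 5D) = AD; 42 ⊕ AD = EF.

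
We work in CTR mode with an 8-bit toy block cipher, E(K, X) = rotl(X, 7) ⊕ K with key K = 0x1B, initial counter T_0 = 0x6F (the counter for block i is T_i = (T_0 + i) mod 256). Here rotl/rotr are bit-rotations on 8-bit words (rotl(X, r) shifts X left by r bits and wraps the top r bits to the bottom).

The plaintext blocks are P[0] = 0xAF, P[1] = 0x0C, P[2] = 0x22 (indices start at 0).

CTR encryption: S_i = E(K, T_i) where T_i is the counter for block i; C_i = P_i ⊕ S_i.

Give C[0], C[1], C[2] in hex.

C[0]: T = 0x6F, S = E(K, T) = 0xAC; 0xAF ⊕ 0xAC = 0x03.
C[1]: T = 0x70, S = E(K, T) = 0x23; 0x0C ⊕ 0x23 = 0x2F.
C[2]: T = 0x71, S = E(K, T) = 0xA3; 0x22 ⊕ 0xA3 = 0x81.

C[0] = 0x03, C[1] = 0x2F, C[2] = 0x81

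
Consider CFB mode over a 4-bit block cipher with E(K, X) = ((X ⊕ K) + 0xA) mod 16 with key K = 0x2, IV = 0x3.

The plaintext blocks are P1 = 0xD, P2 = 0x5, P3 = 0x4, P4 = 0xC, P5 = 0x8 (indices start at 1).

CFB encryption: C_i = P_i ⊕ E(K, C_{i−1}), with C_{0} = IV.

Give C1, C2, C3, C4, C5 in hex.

C1: E(K, 0x3) = 0xB; 0xD ⊕ 0xB = 0x6.
C2: E(K, 0x6) = 0xE; 0x5 ⊕ 0xE = 0xB.
C3: E(K, 0xB) = 0x3; 0x4 ⊕ 0x3 = 0x7.
C4: E(K, 0x7) = 0xF; 0xC ⊕ 0xF = 0x3.
C5: E(K, 0x3) = 0xB; 0x8 ⊕ 0xB = 0x3.

C1 = 0x6, C2 = 0xB, C3 = 0x7, C4 = 0x3, C5 = 0x3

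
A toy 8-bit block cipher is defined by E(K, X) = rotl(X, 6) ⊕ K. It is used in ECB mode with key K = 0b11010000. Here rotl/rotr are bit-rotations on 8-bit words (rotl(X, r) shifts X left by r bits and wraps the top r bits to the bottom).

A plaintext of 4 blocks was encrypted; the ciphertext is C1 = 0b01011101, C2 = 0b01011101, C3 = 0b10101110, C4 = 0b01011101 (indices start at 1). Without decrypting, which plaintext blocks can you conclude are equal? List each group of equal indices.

P1 = P2 = P4

ECB encrypts each block independently with the same key, so equal ciphertext blocks imply equal plaintext blocks.
C1 = C2 = C4 = 0b01011101, so P1 = P2 = P4.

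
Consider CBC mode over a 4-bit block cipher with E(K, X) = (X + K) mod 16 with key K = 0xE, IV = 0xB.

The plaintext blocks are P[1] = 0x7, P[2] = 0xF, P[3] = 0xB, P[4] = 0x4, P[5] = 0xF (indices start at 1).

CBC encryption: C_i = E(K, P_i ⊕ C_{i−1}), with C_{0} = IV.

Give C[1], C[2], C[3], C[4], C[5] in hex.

C[1] = 0xA, C[2] = 0x3, C[3] = 0x6, C[4] = 0x0, C[5] = 0xD

C[1]: P[1] ⊕ 0xB = 0xC; E(K, 0xC) = 0xA.
C[2]: P[2] ⊕ 0xA = 0x5; E(K, 0x5) = 0x3.
C[3]: P[3] ⊕ 0x3 = 0x8; E(K, 0x8) = 0x6.
C[4]: P[4] ⊕ 0x6 = 0x2; E(K, 0x2) = 0x0.
C[5]: P[5] ⊕ 0x0 = 0xF; E(K, 0xF) = 0xD.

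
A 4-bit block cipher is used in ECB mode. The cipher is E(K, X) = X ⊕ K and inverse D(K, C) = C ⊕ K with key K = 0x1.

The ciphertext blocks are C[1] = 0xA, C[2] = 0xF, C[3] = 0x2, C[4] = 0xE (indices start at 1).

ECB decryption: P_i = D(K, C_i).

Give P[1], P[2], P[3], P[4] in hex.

P[1]: D(K, 0xA) = 0xB.
P[2]: D(K, 0xF) = 0xE.
P[3]: D(K, 0x2) = 0x3.
P[4]: D(K, 0xE) = 0xF.

P[1] = 0xB, P[2] = 0xE, P[3] = 0x3, P[4] = 0xF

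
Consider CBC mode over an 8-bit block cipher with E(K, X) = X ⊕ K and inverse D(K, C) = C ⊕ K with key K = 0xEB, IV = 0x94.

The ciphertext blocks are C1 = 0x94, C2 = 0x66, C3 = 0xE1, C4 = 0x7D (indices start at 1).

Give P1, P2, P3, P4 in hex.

CBC decryption: P_i = D(K, C_i) ⊕ C_{i−1}, with C_{0} = IV.
P1: D(K, 0x94) = 0x7F; 0x7F ⊕ 0x94 = 0xEB.
P2: D(K, 0x66) = 0x8D; 0x8D ⊕ 0x94 = 0x19.
P3: D(K, 0xE1) = 0x0A; 0x0A ⊕ 0x66 = 0x6C.
P4: D(K, 0x7D) = 0x96; 0x96 ⊕ 0xE1 = 0x77.

P1 = 0xEB, P2 = 0x19, P3 = 0x6C, P4 = 0x77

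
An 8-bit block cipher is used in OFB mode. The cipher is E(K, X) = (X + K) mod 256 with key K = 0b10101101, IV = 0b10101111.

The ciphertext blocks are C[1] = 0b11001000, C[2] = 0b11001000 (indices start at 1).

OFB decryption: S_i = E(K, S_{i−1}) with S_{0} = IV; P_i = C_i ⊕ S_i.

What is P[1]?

P[1] = 0b10010100

P[1]: S = E(K, 0b10101111) = 0b01011100; 0b11001000 ⊕ 0b01011100 = 0b10010100.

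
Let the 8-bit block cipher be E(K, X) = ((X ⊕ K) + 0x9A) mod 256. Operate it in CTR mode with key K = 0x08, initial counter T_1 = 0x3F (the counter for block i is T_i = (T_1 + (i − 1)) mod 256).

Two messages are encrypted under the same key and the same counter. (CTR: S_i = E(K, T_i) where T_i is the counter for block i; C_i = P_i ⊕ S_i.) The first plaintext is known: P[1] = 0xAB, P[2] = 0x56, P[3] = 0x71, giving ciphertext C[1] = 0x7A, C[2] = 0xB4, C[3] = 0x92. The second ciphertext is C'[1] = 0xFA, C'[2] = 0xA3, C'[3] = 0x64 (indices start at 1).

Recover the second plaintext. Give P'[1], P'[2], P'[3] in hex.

In CTR with a reused counter, both messages share the same keystream S_i, so C_i ⊕ C'_i = P_i ⊕ P'_i and thus P'_i = P_i ⊕ C_i ⊕ C'_i.
P'[1]: 0xAB ⊕ 0x7A ⊕ 0xFA = 0x2B.
P'[2]: 0x56 ⊕ 0xB4 ⊕ 0xA3 = 0x41.
P'[3]: 0x71 ⊕ 0x92 ⊕ 0x64 = 0x87.

P'[1] = 0x2B, P'[2] = 0x41, P'[3] = 0x87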